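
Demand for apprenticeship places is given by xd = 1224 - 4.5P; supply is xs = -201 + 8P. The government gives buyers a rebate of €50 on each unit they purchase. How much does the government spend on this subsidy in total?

Pre-subsidy: 1224 - 4.5P = -201 + 8P gives P* = 114, x* = 711.
With the rebate, buyers effectively pay Pb = Ps − 50, where Ps is the price sellers receive.
Demand in terms of Ps becomes xd = 1224 − 4.5(Ps − 50) = 1449 - 4.5Ps. Setting this equal to supply: 1449 - 4.5Ps = -201 + 8Ps, so Ps = 132.
Buyers pay Pb = 132 − 50 = 82; x' = -201 + 8·132 = 855.
Government outlay = subsidy × quantity = 50 × 855 = 42750.

Government cost = €42750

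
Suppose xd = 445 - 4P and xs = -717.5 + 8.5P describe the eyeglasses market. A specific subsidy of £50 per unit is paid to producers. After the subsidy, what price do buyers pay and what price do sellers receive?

Pre-subsidy: 445 - 4P = -717.5 + 8.5P gives P* = 93, x* = 73.
With the subsidy, sellers receive Ps = Pb + 50 for each unit, where Pb is the price buyers pay.
Supply in terms of Pb becomes xs = -717.5 + 8.5(Pb + 50) = -292.5 + 8.5Pb. Setting this equal to demand: 445 - 4Pb = -292.5 + 8.5Pb, so Pb = 59.
Sellers receive Ps = 59 + 50 = 109; x' = 445 − 4·59 = 209.

Buyers pay £59; sellers receive £109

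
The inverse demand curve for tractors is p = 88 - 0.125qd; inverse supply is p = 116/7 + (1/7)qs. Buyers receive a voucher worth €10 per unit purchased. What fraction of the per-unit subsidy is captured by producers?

Producer share = 8/15

Pre-subsidy: 88 - 0.125q = 116/7 + (1/7)q gives q* = 800/3 and p* = 164/3.
With the rebate, buyers effectively pay pb = ps − 10, where ps is the price sellers receive.
On the curves, pb = 88 - 0.125q and ps = 116/7 + (1/7)q; the wedge ps − pb = 10 gives 116/7 + (1/7)q − (88 - 0.125q) = 10, so q' = 304.
Then pb = 88 − 0.125·304 = 50 and ps = 116/7 + (1/7)·304 = 60.
Buyers' price falls by p* − pb = 164/3 − 50 = 14/3; sellers' price rises by ps − p* = 60 − 164/3 = 16/3.
So producers capture (16/3)/10 = 8/15 of each unit of subsidy.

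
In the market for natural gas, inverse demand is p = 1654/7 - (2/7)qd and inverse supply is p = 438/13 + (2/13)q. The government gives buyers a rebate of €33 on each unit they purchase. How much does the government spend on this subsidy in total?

Government cost = €17687.175

Pre-subsidy: 1654/7 - (2/7)q = 438/13 + (2/13)q gives q* = 460.9 and p* = 104.6.
With the rebate, buyers effectively pay pb = ps − 33, where ps is the price sellers receive.
On the curves, pb = 1654/7 - (2/7)q and ps = 438/13 + (2/13)q; the wedge ps − pb = 33 gives 438/13 + (2/13)q − (1654/7 - (2/7)q) = 33, so q' = 535.975.
Then pb = 1654/7 − (2/7)·535.975 = 83.15 and ps = 438/13 + (2/13)·535.975 = 116.15.
Government outlay = subsidy × quantity = 33 × 535.975 = 17687.175.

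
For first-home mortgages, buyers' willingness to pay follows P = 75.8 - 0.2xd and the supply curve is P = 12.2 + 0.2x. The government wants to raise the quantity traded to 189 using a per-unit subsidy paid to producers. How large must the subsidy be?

At x = 189, from the demand curve buyers pay Pb = 75.8 − 0.2·189 = 38; from the supply curve sellers need Ps = 12.2 + 0.2·189 = 50.
The subsidy must fill the gap: s = Ps − Pb = 50 − 38 = 12.

Required subsidy s = 12 per unit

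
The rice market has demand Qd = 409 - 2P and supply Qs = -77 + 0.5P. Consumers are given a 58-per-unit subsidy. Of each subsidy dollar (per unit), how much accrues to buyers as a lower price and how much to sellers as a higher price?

Pre-subsidy: 409 - 2P = -77 + 0.5P gives P* = 194.4, Q* = 20.2.
With the rebate, buyers effectively pay Pb = Ps − 58, where Ps is the price sellers receive.
Demand in terms of Ps becomes Qd = 409 − 2(Ps − 58) = 525 - 2Ps. Setting this equal to supply: 525 - 2Ps = -77 + 0.5Ps, so Ps = 240.8.
Buyers pay Pb = 240.8 − 58 = 182.8; Q' = -77 + 0.5·240.8 = 43.4.
Buyers' price falls by P* − Pb = 194.4 − 182.8 = 11.6; sellers' price rises by Ps − P* = 240.8 − 194.4 = 46.4.

Buyers gain 11.6 per unit; sellers gain 46.4 per unit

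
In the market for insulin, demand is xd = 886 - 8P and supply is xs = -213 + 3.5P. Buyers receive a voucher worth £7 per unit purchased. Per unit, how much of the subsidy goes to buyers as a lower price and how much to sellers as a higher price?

Pre-subsidy: 886 - 8P = -213 + 3.5P gives P* = 2198/23, x* = 2794/23.
With the rebate, buyers effectively pay Pb = Ps − 7, where Ps is the price sellers receive.
Demand in terms of Ps becomes xd = 886 − 8(Ps − 7) = 942 - 8Ps. Setting this equal to supply: 942 - 8Ps = -213 + 3.5Ps, so Ps = 2310/23.
Buyers pay Pb = 2310/23 − 7 = 2149/23; x' = -213 + 3.5·(2310/23) = 3186/23.
Buyers' price falls by P* − Pb = 2198/23 − 2149/23 = 49/23; sellers' price rises by Ps − P* = 2310/23 − 2198/23 = 112/23.

Buyers gain 49/23 per unit; sellers gain 112/23 per unit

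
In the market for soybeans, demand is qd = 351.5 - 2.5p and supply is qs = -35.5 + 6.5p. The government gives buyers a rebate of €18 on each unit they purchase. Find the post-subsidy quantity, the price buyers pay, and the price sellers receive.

Pre-subsidy: 351.5 - 2.5p = -35.5 + 6.5p gives p* = 43, q* = 244.
With the rebate, buyers effectively pay pb = ps − 18, where ps is the price sellers receive.
Demand in terms of ps becomes qd = 351.5 − 2.5(ps − 18) = 396.5 - 2.5ps. Setting this equal to supply: 396.5 - 2.5ps = -35.5 + 6.5ps, so ps = 48.
Buyers pay pb = 48 − 18 = 30; q' = -35.5 + 6.5·48 = 276.5.

q' = 276.5; buyers pay €30; sellers receive €48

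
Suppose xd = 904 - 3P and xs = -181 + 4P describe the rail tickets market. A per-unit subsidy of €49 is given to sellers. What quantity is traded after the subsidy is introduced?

x' = 523

Pre-subsidy: 904 - 3P = -181 + 4P gives P* = 155, x* = 439.
With the subsidy, sellers receive Ps = Pb + 49 for each unit, where Pb is the price buyers pay.
Supply in terms of Pb becomes xs = -181 + 4(Pb + 49) = 15 + 4Pb. Setting this equal to demand: 904 - 3Pb = 15 + 4Pb, so Pb = 127.
Sellers receive Ps = 127 + 49 = 176; x' = 904 − 3·127 = 523.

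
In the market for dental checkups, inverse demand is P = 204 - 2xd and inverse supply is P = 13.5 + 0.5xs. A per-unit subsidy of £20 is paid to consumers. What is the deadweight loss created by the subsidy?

Pre-subsidy: 204 - 2x = 13.5 + 0.5x gives x* = 76.2 and P* = 51.6.
With the rebate, buyers effectively pay Pb = Ps − 20, where Ps is the price sellers receive.
On the curves, Pb = 204 - 2x and Ps = 13.5 + 0.5x; the wedge Ps − Pb = 20 gives 13.5 + 0.5x − (204 - 2x) = 20, so x' = 84.2.
Then Pb = 204 − 2·84.2 = 35.6 and Ps = 13.5 + 0.5·84.2 = 55.6.
The subsidy expands output by 84.2 − 76.2 = 8 past the efficient level; on those units the gap between marginal cost and willingness to pay runs from 0 up to 20.
DWL = ½ × 20 × 8 = 80.

Deadweight loss = £80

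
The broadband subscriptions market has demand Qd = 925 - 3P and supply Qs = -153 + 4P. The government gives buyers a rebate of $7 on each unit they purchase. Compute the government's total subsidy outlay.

Government cost = $3325

Pre-subsidy: 925 - 3P = -153 + 4P gives P* = 154, Q* = 463.
With the rebate, buyers effectively pay Pb = Ps − 7, where Ps is the price sellers receive.
Demand in terms of Ps becomes Qd = 925 − 3(Ps − 7) = 946 - 3Ps. Setting this equal to supply: 946 - 3Ps = -153 + 4Ps, so Ps = 157.
Buyers pay Pb = 157 − 7 = 150; Q' = -153 + 4·157 = 475.
Government outlay = subsidy × quantity = 7 × 475 = 3325.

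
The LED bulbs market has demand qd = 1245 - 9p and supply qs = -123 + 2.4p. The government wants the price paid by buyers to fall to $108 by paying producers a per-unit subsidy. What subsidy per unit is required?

Required subsidy s = $57 per unit

At a buyer price of 108, quantity demanded is 1245 − 9·108 = 273.
Sellers supply 273 only when they receive ps with -123 + 2.4·ps = 273, i.e. ps = 165.
s = ps − pb = 165 − 108 = 57.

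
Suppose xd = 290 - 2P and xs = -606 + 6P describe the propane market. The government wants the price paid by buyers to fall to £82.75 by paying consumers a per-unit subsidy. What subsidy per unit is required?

Required subsidy s = £39 per unit

At a buyer price of 82.75, quantity demanded is 290 − 2·82.75 = 124.5.
Sellers supply 124.5 only when they receive Ps with -606 + 6·Ps = 124.5, i.e. Ps = 121.75.
s = Ps − Pb = 121.75 − 82.75 = 39.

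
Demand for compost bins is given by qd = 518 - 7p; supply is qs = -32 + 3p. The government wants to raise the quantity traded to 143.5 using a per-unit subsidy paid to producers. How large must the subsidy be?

Required subsidy s = 5 per unit

At q = 143.5, invert demand for the buyer price: pb = (518 − 143.5)/7 = 53.5; invert supply for the seller price: ps = (143.5 − (-32))/3 = 58.5.
The subsidy must fill the gap: s = ps − pb = 58.5 − 53.5 = 5.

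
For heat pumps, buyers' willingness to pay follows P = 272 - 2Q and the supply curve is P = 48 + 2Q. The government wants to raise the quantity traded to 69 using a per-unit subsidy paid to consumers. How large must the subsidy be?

Required subsidy s = 52 per unit

At Q = 69, from the demand curve buyers pay Pb = 272 − 2·69 = 134; from the supply curve sellers need Ps = 48 + 2·69 = 186.
The subsidy must fill the gap: s = Ps − Pb = 186 − 134 = 52.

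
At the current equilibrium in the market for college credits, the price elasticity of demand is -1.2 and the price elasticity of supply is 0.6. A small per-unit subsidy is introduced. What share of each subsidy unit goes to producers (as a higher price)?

Producer share = 2/3

For a small subsidy around the equilibrium, the benefit split depends on the relative slopes, which at a point are proportional to the elasticities.
Buyer share = εs/(εs + |εd|) = 0.6/(0.6 + 1.2) = 1/3; seller share = |εd|/(εs + |εd|) = 2/3.
So producers capture 2/3 of the subsidy.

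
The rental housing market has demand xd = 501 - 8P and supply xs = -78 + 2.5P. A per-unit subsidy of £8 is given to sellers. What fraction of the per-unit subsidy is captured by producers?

Producer share = 16/21

Pre-subsidy: 501 - 8P = -78 + 2.5P gives P* = 386/7, x* = 419/7.
With the subsidy, sellers receive Ps = Pb + 8 for each unit, where Pb is the price buyers pay.
Supply in terms of Pb becomes xs = -78 + 2.5(Pb + 8) = -58 + 2.5Pb. Setting this equal to demand: 501 - 8Pb = -58 + 2.5Pb, so Pb = 1118/21.
Sellers receive Ps = 1118/21 + 8 = 1286/21; x' = 501 − 8·(1118/21) = 1577/21.
Buyers' price falls by P* − Pb = 386/7 − 1118/21 = 40/21; sellers' price rises by Ps − P* = 1286/21 − 386/7 = 128/21.
So producers capture (128/21)/8 = 16/21 of each unit of subsidy.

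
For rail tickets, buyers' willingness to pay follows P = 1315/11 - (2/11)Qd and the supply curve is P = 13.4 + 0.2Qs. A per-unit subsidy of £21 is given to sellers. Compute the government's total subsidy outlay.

Government cost = £6993

Pre-subsidy: 1315/11 - (2/11)Q = 13.4 + 0.2Q gives Q* = 278 and P* = 69.
With the subsidy, sellers receive Ps = Pb + 21 for each unit, where Pb is the price buyers pay.
On the curves, Pb = 1315/11 - (2/11)Q and Ps = 13.4 + 0.2Q; the wedge Ps − Pb = 21 gives 13.4 + 0.2Q − (1315/11 - (2/11)Q) = 21, so Q' = 333.
Then Pb = 1315/11 − (2/11)·333 = 59 and Ps = 13.4 + 0.2·333 = 80.
Government outlay = subsidy × quantity = 21 × 333 = 6993.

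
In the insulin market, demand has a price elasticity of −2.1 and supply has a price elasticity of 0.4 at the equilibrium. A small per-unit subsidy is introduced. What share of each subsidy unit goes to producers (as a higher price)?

Producer share = 0.84

For a small subsidy around the equilibrium, the benefit split depends on the relative slopes, which at a point are proportional to the elasticities.
Buyer share = εs/(εs + |εd|) = 0.4/(0.4 + 2.1) = 0.16; seller share = |εd|/(εs + |εd|) = 0.84.
So producers capture 0.84 of the subsidy.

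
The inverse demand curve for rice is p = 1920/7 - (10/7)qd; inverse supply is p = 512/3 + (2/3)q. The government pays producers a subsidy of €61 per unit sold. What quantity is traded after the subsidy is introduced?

q' = 3457/44

Pre-subsidy: 1920/7 - (10/7)q = 512/3 + (2/3)q gives q* = 544/11 and p* = 2240/11.
With the subsidy, sellers receive ps = pb + 61 for each unit, where pb is the price buyers pay.
On the curves, pb = 1920/7 - (10/7)q and ps = 512/3 + (2/3)q; the wedge ps − pb = 61 gives 512/3 + (2/3)q − (1920/7 - (10/7)q) = 61, so q' = 3457/44.
Then pb = 1920/7 − (10/7)·(3457/44) = 3565/22 and ps = 512/3 + (2/3)·(3457/44) = 4907/22.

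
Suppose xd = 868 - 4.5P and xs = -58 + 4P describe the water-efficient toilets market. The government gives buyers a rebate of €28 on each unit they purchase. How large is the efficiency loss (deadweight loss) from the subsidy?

Pre-subsidy: 868 - 4.5P = -58 + 4P gives P* = 1852/17, x* = 6422/17.
With the rebate, buyers effectively pay Pb = Ps − 28, where Ps is the price sellers receive.
Demand in terms of Ps becomes xd = 868 − 4.5(Ps − 28) = 994 - 4.5Ps. Setting this equal to supply: 994 - 4.5Ps = -58 + 4Ps, so Ps = 2104/17.
Buyers pay Pb = 2104/17 − 28 = 1628/17; x' = -58 + 4·(2104/17) = 7430/17.
The subsidy expands output by 7430/17 − 6422/17 = 1008/17 past the efficient level; on those units the gap between marginal cost and willingness to pay runs from 0 up to 28.
DWL = ½ × 28 × 1008/17 = 14112/17.

Deadweight loss = 14112/17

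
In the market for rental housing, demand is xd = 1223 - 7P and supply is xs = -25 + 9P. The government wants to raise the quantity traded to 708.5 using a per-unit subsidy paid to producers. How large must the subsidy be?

At x = 708.5, invert demand for the buyer price: Pb = (1223 − 708.5)/7 = 73.5; invert supply for the seller price: Ps = (708.5 − (-25))/9 = 81.5.
The subsidy must fill the gap: s = Ps − Pb = 81.5 − 73.5 = 8.

Required subsidy s = 8 per unit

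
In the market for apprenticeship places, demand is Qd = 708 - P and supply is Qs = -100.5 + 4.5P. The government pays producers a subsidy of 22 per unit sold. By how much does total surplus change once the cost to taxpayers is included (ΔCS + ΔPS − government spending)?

Net change in total surplus = -198

Pre-subsidy: 708 - P = -100.5 + 4.5P gives P* = 147, Q* = 561.
With the subsidy, sellers receive Ps = Pb + 22 for each unit, where Pb is the price buyers pay.
Supply in terms of Pb becomes Qs = -100.5 + 4.5(Pb + 22) = -1.5 + 4.5Pb. Setting this equal to demand: 708 - Pb = -1.5 + 4.5Pb, so Pb = 129.
Sellers receive Ps = 129 + 22 = 151; Q' = 708 − 1·129 = 579.
ΔCS = ½(561 + 579)(147 − 129) = 10260; ΔPS = ½(561 + 579)(151 − 147) = 2280.
Government spending = 22 × 579 = 12738.
Net change = 10260 + 2280 − 12738 = -198. The loss equals the DWL triangle ½·22·18.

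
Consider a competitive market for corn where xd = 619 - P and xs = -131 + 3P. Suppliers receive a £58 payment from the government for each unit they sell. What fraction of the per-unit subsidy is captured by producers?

Pre-subsidy: 619 - P = -131 + 3P gives P* = 187.5, x* = 431.5.
With the subsidy, sellers receive Ps = Pb + 58 for each unit, where Pb is the price buyers pay.
Supply in terms of Pb becomes xs = -131 + 3(Pb + 58) = 43 + 3Pb. Setting this equal to demand: 619 - Pb = 43 + 3Pb, so Pb = 144.
Sellers receive Ps = 144 + 58 = 202; x' = 619 − 1·144 = 475.
Buyers' price falls by P* − Pb = 187.5 − 144 = 43.5; sellers' price rises by Ps − P* = 202 − 187.5 = 14.5.
So producers capture 14.5/58 = 0.25 of each unit of subsidy.

Producer share = 0.25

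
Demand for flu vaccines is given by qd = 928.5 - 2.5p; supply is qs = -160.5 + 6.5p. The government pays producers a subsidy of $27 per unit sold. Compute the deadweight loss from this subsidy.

Deadweight loss = $658.125

Pre-subsidy: 928.5 - 2.5p = -160.5 + 6.5p gives p* = 121, q* = 626.
With the subsidy, sellers receive ps = pb + 27 for each unit, where pb is the price buyers pay.
Supply in terms of pb becomes qs = -160.5 + 6.5(pb + 27) = 15 + 6.5pb. Setting this equal to demand: 928.5 - 2.5pb = 15 + 6.5pb, so pb = 101.5.
Sellers receive ps = 101.5 + 27 = 128.5; q' = 928.5 − 2.5·101.5 = 674.75.
The subsidy expands output by 674.75 − 626 = 48.75 past the efficient level; on those units the gap between marginal cost and willingness to pay runs from 0 up to 27.
DWL = ½ × 27 × 48.75 = 658.125.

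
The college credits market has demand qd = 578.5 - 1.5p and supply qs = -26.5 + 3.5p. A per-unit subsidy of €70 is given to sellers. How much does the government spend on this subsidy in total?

Government cost = €32935

Pre-subsidy: 578.5 - 1.5p = -26.5 + 3.5p gives p* = 121, q* = 397.
With the subsidy, sellers receive ps = pb + 70 for each unit, where pb is the price buyers pay.
Supply in terms of pb becomes qs = -26.5 + 3.5(pb + 70) = 218.5 + 3.5pb. Setting this equal to demand: 578.5 - 1.5pb = 218.5 + 3.5pb, so pb = 72.
Sellers receive ps = 72 + 70 = 142; q' = 578.5 − 1.5·72 = 470.5.
Government outlay = subsidy × quantity = 70 × 470.5 = 32935.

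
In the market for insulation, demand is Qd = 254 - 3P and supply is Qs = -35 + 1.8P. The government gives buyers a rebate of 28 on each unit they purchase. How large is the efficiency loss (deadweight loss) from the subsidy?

Deadweight loss = 441

Pre-subsidy: 254 - 3P = -35 + 1.8P gives P* = 1445/24, Q* = 73.375.
With the rebate, buyers effectively pay Pb = Ps − 28, where Ps is the price sellers receive.
Demand in terms of Ps becomes Qd = 254 − 3(Ps − 28) = 338 - 3Ps. Setting this equal to supply: 338 - 3Ps = -35 + 1.8Ps, so Ps = 1865/24.
Buyers pay Pb = 1865/24 − 28 = 1193/24; Q' = -35 + 1.8·(1865/24) = 104.875.
The subsidy expands output by 104.875 − 73.375 = 31.5 past the efficient level; on those units the gap between marginal cost and willingness to pay runs from 0 up to 28.
DWL = ½ × 28 × 31.5 = 441.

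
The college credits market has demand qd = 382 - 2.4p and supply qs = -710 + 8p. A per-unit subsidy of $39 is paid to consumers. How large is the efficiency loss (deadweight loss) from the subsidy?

Pre-subsidy: 382 - 2.4p = -710 + 8p gives p* = 105, q* = 130.
With the rebate, buyers effectively pay pb = ps − 39, where ps is the price sellers receive.
Demand in terms of ps becomes qd = 382 − 2.4(ps − 39) = 475.6 - 2.4ps. Setting this equal to supply: 475.6 - 2.4ps = -710 + 8ps, so ps = 114.
Buyers pay pb = 114 − 39 = 75; q' = -710 + 8·114 = 202.
The subsidy expands output by 202 − 130 = 72 past the efficient level; on those units the gap between marginal cost and willingness to pay runs from 0 up to 39.
DWL = ½ × 39 × 72 = 1404.

Deadweight loss = $1404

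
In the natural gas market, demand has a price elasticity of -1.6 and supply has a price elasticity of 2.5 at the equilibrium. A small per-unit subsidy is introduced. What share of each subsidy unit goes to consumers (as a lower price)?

For a small subsidy around the equilibrium, the benefit split depends on the relative slopes, which at a point are proportional to the elasticities.
Buyer share = εs/(εs + |εd|) = 2.5/(2.5 + 1.6) = 25/41; seller share = |εd|/(εs + |εd|) = 16/41.

Consumer share = 25/41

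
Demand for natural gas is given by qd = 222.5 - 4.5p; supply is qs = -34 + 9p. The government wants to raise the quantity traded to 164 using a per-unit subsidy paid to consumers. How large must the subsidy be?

At q = 164, invert demand for the buyer price: pb = (222.5 − 164)/4.5 = 13; invert supply for the seller price: ps = (164 − (-34))/9 = 22.
The subsidy must fill the gap: s = ps − pb = 22 − 13 = 9.

Required subsidy s = 9 per unit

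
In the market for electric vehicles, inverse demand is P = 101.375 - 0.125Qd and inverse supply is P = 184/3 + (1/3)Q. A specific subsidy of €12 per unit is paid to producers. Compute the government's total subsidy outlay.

Government cost = 14988/11

Pre-subsidy: 101.375 - 0.125Q = 184/3 + (1/3)Q gives Q* = 961/11 and P* = 995/11.
With the subsidy, sellers receive Ps = Pb + 12 for each unit, where Pb is the price buyers pay.
On the curves, Pb = 101.375 - 0.125Q and Ps = 184/3 + (1/3)Q; the wedge Ps − Pb = 12 gives 184/3 + (1/3)Q − (101.375 - 0.125Q) = 12, so Q' = 1249/11.
Then Pb = 101.375 − 0.125·(1249/11) = 959/11 and Ps = 184/3 + (1/3)·(1249/11) = 1091/11.
Government outlay = subsidy × quantity = 12 × 1249/11 = 14988/11.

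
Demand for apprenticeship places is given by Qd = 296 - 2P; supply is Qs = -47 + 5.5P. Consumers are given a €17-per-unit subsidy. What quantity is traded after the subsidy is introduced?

Pre-subsidy: 296 - 2P = -47 + 5.5P gives P* = 686/15, Q* = 3068/15.
With the rebate, buyers effectively pay Pb = Ps − 17, where Ps is the price sellers receive.
Demand in terms of Ps becomes Qd = 296 − 2(Ps − 17) = 330 - 2Ps. Setting this equal to supply: 330 - 2Ps = -47 + 5.5Ps, so Ps = 754/15.
Buyers pay Pb = 754/15 − 17 = 499/15; Q' = -47 + 5.5·(754/15) = 3442/15.

Q' = 3442/15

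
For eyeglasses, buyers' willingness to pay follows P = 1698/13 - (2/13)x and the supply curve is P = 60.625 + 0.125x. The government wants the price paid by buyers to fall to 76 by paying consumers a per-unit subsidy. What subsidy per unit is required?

At a buyer price of 76, quantity demanded is 849 − 6.5·76 = 355.
Sellers supply 355 only when they receive Ps = 60.625 + 0.125·355 = 105.
s = Ps − Pb = 105 − 76 = 29.

Required subsidy s = 29 per unit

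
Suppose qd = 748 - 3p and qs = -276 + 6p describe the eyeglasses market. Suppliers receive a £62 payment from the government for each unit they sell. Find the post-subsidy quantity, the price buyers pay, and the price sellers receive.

Pre-subsidy: 748 - 3p = -276 + 6p gives p* = 1024/9, q* = 1220/3.
With the subsidy, sellers receive ps = pb + 62 for each unit, where pb is the price buyers pay.
Supply in terms of pb becomes qs = -276 + 6(pb + 62) = 96 + 6pb. Setting this equal to demand: 748 - 3pb = 96 + 6pb, so pb = 652/9.
Sellers receive ps = 652/9 + 62 = 1210/9; q' = 748 − 3·(652/9) = 1592/3.

q' = 1592/3; buyers pay 652/9; sellers receive 1210/9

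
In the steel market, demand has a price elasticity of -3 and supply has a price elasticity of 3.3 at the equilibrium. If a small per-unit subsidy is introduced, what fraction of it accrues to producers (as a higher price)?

Producer share = 10/21

For a small subsidy around the equilibrium, the benefit split depends on the relative slopes, which at a point are proportional to the elasticities.
Buyer share = εs/(εs + |εd|) = 3.3/(3.3 + 3) = 11/21; seller share = |εd|/(εs + |εd|) = 10/21.
So producers capture 10/21 of the subsidy.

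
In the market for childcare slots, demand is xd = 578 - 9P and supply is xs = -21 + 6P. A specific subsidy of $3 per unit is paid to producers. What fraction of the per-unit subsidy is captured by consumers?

Consumer share = 0.4

Pre-subsidy: 578 - 9P = -21 + 6P gives P* = 599/15, x* = 218.6.
With the subsidy, sellers receive Ps = Pb + 3 for each unit, where Pb is the price buyers pay.
Supply in terms of Pb becomes xs = -21 + 6(Pb + 3) = -3 + 6Pb. Setting this equal to demand: 578 - 9Pb = -3 + 6Pb, so Pb = 581/15.
Sellers receive Ps = 581/15 + 3 = 626/15; x' = 578 − 9·(581/15) = 229.4.
Buyers' price falls by P* − Pb = 599/15 − 581/15 = 1.2; sellers' price rises by Ps − P* = 626/15 − 599/15 = 1.8.
So consumers capture 1.2/3 = 0.4 of each unit of subsidy.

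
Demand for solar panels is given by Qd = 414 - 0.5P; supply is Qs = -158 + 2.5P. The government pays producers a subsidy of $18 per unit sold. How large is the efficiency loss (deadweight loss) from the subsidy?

Pre-subsidy: 414 - 0.5P = -158 + 2.5P gives P* = 572/3, Q* = 956/3.
With the subsidy, sellers receive Ps = Pb + 18 for each unit, where Pb is the price buyers pay.
Supply in terms of Pb becomes Qs = -158 + 2.5(Pb + 18) = -113 + 2.5Pb. Setting this equal to demand: 414 - 0.5Pb = -113 + 2.5Pb, so Pb = 527/3.
Sellers receive Ps = 527/3 + 18 = 581/3; Q' = 414 − 0.5·(527/3) = 1957/6.
The subsidy expands output by 1957/6 − 956/3 = 7.5 past the efficient level; on those units the gap between marginal cost and willingness to pay runs from 0 up to 18.
DWL = ½ × 18 × 7.5 = 67.5.

Deadweight loss = $67.5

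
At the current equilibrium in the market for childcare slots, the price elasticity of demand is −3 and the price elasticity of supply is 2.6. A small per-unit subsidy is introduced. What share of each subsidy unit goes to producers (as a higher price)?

For a small subsidy around the equilibrium, the benefit split depends on the relative slopes, which at a point are proportional to the elasticities.
Buyer share = εs/(εs + |εd|) = 2.6/(2.6 + 3) = 13/28; seller share = |εd|/(εs + |εd|) = 15/28.
So producers capture 15/28 of the subsidy.

Producer share = 15/28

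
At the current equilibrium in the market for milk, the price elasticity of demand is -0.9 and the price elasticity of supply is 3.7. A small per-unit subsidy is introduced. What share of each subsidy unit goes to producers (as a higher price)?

For a small subsidy around the equilibrium, the benefit split depends on the relative slopes, which at a point are proportional to the elasticities.
Buyer share = εs/(εs + |εd|) = 3.7/(3.7 + 0.9) = 37/46; seller share = |εd|/(εs + |εd|) = 9/46.
So producers capture 9/46 of the subsidy.

Producer share = 9/46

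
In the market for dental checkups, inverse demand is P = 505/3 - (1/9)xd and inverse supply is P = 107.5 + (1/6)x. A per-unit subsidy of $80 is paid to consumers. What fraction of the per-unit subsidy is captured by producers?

Producer share = 0.6

Pre-subsidy: 505/3 - (1/9)x = 107.5 + (1/6)x gives x* = 219 and P* = 144.
With the rebate, buyers effectively pay Pb = Ps − 80, where Ps is the price sellers receive.
On the curves, Pb = 505/3 - (1/9)x and Ps = 107.5 + (1/6)x; the wedge Ps − Pb = 80 gives 107.5 + (1/6)x − (505/3 - (1/9)x) = 80, so x' = 507.
Then Pb = 505/3 − (1/9)·507 = 112 and Ps = 107.5 + (1/6)·507 = 192.
Buyers' price falls by P* − Pb = 144 − 112 = 32; sellers' price rises by Ps − P* = 192 − 144 = 48.
So producers capture 48/80 = 0.6 of each unit of subsidy.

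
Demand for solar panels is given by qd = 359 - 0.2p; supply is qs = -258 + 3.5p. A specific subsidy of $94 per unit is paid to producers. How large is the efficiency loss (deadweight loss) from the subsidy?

Pre-subsidy: 359 - 0.2p = -258 + 3.5p gives p* = 6170/37, q* = 12049/37.
With the subsidy, sellers receive ps = pb + 94 for each unit, where pb is the price buyers pay.
Supply in terms of pb becomes qs = -258 + 3.5(pb + 94) = 71 + 3.5pb. Setting this equal to demand: 359 - 0.2pb = 71 + 3.5pb, so pb = 2880/37.
Sellers receive ps = 2880/37 + 94 = 6358/37; q' = 359 − 0.2·(2880/37) = 12707/37.
The subsidy expands output by 12707/37 − 12049/37 = 658/37 past the efficient level; on those units the gap between marginal cost and willingness to pay runs from 0 up to 94.
DWL = ½ × 94 × 658/37 = 30926/37.

Deadweight loss = 30926/37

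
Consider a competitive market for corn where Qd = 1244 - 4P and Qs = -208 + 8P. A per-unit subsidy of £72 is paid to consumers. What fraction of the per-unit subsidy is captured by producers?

Pre-subsidy: 1244 - 4P = -208 + 8P gives P* = 121, Q* = 760.
With the rebate, buyers effectively pay Pb = Ps − 72, where Ps is the price sellers receive.
Demand in terms of Ps becomes Qd = 1244 − 4(Ps − 72) = 1532 - 4Ps. Setting this equal to supply: 1532 - 4Ps = -208 + 8Ps, so Ps = 145.
Buyers pay Pb = 145 − 72 = 73; Q' = -208 + 8·145 = 952.
Buyers' price falls by P* − Pb = 121 − 73 = 48; sellers' price rises by Ps − P* = 145 − 121 = 24.
So producers capture 24/72 = 1/3 of each unit of subsidy.

Producer share = 1/3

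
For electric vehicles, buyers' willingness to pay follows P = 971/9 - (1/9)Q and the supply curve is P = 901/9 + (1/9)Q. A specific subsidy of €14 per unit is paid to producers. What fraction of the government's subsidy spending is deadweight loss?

DWL / government spending = 9/28

Pre-subsidy: 971/9 - (1/9)Q = 901/9 + (1/9)Q gives Q* = 35 and P* = 104.
With the subsidy, sellers receive Ps = Pb + 14 for each unit, where Pb is the price buyers pay.
On the curves, Pb = 971/9 - (1/9)Q and Ps = 901/9 + (1/9)Q; the wedge Ps − Pb = 14 gives 901/9 + (1/9)Q − (971/9 - (1/9)Q) = 14, so Q' = 98.
Then Pb = 971/9 − (1/9)·98 = 97 and Ps = 901/9 + (1/9)·98 = 111.
ΔCS = ½(35 + 98)(104 − 97) = 465.5; ΔPS = ½(35 + 98)(111 − 104) = 465.5.
Government spending = 14 × 98 = 1372.
DWL = ½ × 14 × (98 − 35) = 441; fraction = 441 / 1372 = 9/28.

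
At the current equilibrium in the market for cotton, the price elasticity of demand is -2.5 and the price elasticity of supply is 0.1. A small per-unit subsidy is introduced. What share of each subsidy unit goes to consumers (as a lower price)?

For a small subsidy around the equilibrium, the benefit split depends on the relative slopes, which at a point are proportional to the elasticities.
Buyer share = εs/(εs + |εd|) = 0.1/(0.1 + 2.5) = 1/26; seller share = |εd|/(εs + |εd|) = 25/26.

Consumer share = 1/26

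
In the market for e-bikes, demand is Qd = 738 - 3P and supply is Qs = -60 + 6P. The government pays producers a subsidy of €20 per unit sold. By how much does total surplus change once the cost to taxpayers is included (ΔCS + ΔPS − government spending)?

Net change in total surplus = -€400

Pre-subsidy: 738 - 3P = -60 + 6P gives P* = 266/3, Q* = 472.
With the subsidy, sellers receive Ps = Pb + 20 for each unit, where Pb is the price buyers pay.
Supply in terms of Pb becomes Qs = -60 + 6(Pb + 20) = 60 + 6Pb. Setting this equal to demand: 738 - 3Pb = 60 + 6Pb, so Pb = 226/3.
Sellers receive Ps = 226/3 + 20 = 286/3; Q' = 738 − 3·(226/3) = 512.
ΔCS = ½(472 + 512)(266/3 − 226/3) = 6560; ΔPS = ½(472 + 512)(286/3 − 266/3) = 3280.
Government spending = 20 × 512 = 10240.
Net change = 6560 + 3280 − 10240 = -400. The loss equals the DWL triangle ½·20·40.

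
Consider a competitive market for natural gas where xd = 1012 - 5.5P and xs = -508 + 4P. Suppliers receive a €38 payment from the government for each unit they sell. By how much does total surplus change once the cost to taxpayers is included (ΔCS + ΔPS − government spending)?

Pre-subsidy: 1012 - 5.5P = -508 + 4P gives P* = 160, x* = 132.
With the subsidy, sellers receive Ps = Pb + 38 for each unit, where Pb is the price buyers pay.
Supply in terms of Pb becomes xs = -508 + 4(Pb + 38) = -356 + 4Pb. Setting this equal to demand: 1012 - 5.5Pb = -356 + 4Pb, so Pb = 144.
Sellers receive Ps = 144 + 38 = 182; x' = 1012 − 5.5·144 = 220.
ΔCS = ½(132 + 220)(160 − 144) = 2816; ΔPS = ½(132 + 220)(182 − 160) = 3872.
Government spending = 38 × 220 = 8360.
Net change = 2816 + 3872 − 8360 = -1672. The loss equals the DWL triangle ½·38·88.

Net change in total surplus = -€1672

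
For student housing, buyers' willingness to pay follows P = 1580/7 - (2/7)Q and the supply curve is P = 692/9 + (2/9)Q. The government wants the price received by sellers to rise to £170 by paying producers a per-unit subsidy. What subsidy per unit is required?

At a seller price of 170, quantity supplied is -346 + 4.5·170 = 419.
Buyers absorb 419 only when they pay Pb = 1580/7 − (2/7)·419 = 106.
s = Ps − Pb = 170 − 106 = 64.

Required subsidy s = £64 per unit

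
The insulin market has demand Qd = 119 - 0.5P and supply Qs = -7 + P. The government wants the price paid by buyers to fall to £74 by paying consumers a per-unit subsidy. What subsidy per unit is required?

At a buyer price of 74, quantity demanded is 119 − 0.5·74 = 82.
Sellers supply 82 only when they receive Ps with -7 + 1·Ps = 82, i.e. Ps = 89.
s = Ps − Pb = 89 − 74 = 15.

Required subsidy s = £15 per unit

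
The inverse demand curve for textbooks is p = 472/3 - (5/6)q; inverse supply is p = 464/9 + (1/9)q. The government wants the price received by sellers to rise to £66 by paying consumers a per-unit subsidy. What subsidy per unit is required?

At a seller price of 66, quantity supplied is -464 + 9·66 = 130.
Buyers absorb 130 only when they pay pb = 472/3 − (5/6)·130 = 49.
s = ps − pb = 66 − 49 = 17.

Required subsidy s = £17 per unit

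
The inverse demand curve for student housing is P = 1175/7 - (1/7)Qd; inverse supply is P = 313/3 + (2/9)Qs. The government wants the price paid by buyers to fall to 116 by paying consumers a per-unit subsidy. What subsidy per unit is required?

Required subsidy s = 69 per unit

At a buyer price of 116, quantity demanded is 1175 − 7·116 = 363.
Sellers supply 363 only when they receive Ps = 313/3 + (2/9)·363 = 185.
s = Ps − Pb = 185 − 116 = 69.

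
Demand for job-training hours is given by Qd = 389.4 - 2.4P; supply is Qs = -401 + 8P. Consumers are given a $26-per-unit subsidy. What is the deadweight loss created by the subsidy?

Deadweight loss = $624

Pre-subsidy: 389.4 - 2.4P = -401 + 8P gives P* = 76, Q* = 207.
With the rebate, buyers effectively pay Pb = Ps − 26, where Ps is the price sellers receive.
Demand in terms of Ps becomes Qd = 389.4 − 2.4(Ps − 26) = 451.8 - 2.4Ps. Setting this equal to supply: 451.8 - 2.4Ps = -401 + 8Ps, so Ps = 82.
Buyers pay Pb = 82 − 26 = 56; Q' = -401 + 8·82 = 255.
The subsidy expands output by 255 − 207 = 48 past the efficient level; on those units the gap between marginal cost and willingness to pay runs from 0 up to 26.
DWL = ½ × 26 × 48 = 624.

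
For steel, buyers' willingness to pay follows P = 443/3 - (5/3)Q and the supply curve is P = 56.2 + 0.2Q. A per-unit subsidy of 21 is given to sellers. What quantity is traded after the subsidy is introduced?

Q' = 60.25

Pre-subsidy: 443/3 - (5/3)Q = 56.2 + 0.2Q gives Q* = 49 and P* = 66.
With the subsidy, sellers receive Ps = Pb + 21 for each unit, where Pb is the price buyers pay.
On the curves, Pb = 443/3 - (5/3)Q and Ps = 56.2 + 0.2Q; the wedge Ps − Pb = 21 gives 56.2 + 0.2Q − (443/3 - (5/3)Q) = 21, so Q' = 60.25.
Then Pb = 443/3 − (5/3)·60.25 = 47.25 and Ps = 56.2 + 0.2·60.25 = 68.25.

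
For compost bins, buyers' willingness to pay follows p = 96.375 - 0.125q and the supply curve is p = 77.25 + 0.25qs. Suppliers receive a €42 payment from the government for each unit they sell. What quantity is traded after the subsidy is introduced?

Pre-subsidy: 96.375 - 0.125q = 77.25 + 0.25q gives q* = 51 and p* = 90.
With the subsidy, sellers receive ps = pb + 42 for each unit, where pb is the price buyers pay.
On the curves, pb = 96.375 - 0.125q and ps = 77.25 + 0.25q; the wedge ps − pb = 42 gives 77.25 + 0.25q − (96.375 - 0.125q) = 42, so q' = 163.
Then pb = 96.375 − 0.125·163 = 76 and ps = 77.25 + 0.25·163 = 118.

q' = 163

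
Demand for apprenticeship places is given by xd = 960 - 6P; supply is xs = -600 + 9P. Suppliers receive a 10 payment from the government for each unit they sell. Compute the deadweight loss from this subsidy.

Deadweight loss = 180

Pre-subsidy: 960 - 6P = -600 + 9P gives P* = 104, x* = 336.
With the subsidy, sellers receive Ps = Pb + 10 for each unit, where Pb is the price buyers pay.
Supply in terms of Pb becomes xs = -600 + 9(Pb + 10) = -510 + 9Pb. Setting this equal to demand: 960 - 6Pb = -510 + 9Pb, so Pb = 98.
Sellers receive Ps = 98 + 10 = 108; x' = 960 − 6·98 = 372.
The subsidy expands output by 372 − 336 = 36 past the efficient level; on those units the gap between marginal cost and willingness to pay runs from 0 up to 10.
DWL = ½ × 10 × 36 = 180.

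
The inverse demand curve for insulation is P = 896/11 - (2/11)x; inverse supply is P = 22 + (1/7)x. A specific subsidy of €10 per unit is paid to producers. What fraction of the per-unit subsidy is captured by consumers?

Consumer share = 0.56

Pre-subsidy: 896/11 - (2/11)x = 22 + (1/7)x gives x* = 183.12 and P* = 48.16.
With the subsidy, sellers receive Ps = Pb + 10 for each unit, where Pb is the price buyers pay.
On the curves, Pb = 896/11 - (2/11)x and Ps = 22 + (1/7)x; the wedge Ps − Pb = 10 gives 22 + (1/7)x − (896/11 - (2/11)x) = 10, so x' = 213.92.
Then Pb = 896/11 − (2/11)·213.92 = 42.56 and Ps = 22 + (1/7)·213.92 = 52.56.
Buyers' price falls by P* − Pb = 48.16 − 42.56 = 5.6; sellers' price rises by Ps − P* = 52.56 − 48.16 = 4.4.
So consumers capture 5.6/10 = 0.56 of each unit of subsidy.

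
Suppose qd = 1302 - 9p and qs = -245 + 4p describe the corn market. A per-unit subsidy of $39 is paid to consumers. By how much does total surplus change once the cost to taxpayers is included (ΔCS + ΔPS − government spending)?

Pre-subsidy: 1302 - 9p = -245 + 4p gives p* = 119, q* = 231.
With the rebate, buyers effectively pay pb = ps − 39, where ps is the price sellers receive.
Demand in terms of ps becomes qd = 1302 − 9(ps − 39) = 1653 - 9ps. Setting this equal to supply: 1653 - 9ps = -245 + 4ps, so ps = 146.
Buyers pay pb = 146 − 39 = 107; q' = -245 + 4·146 = 339.
ΔCS = ½(231 + 339)(119 − 107) = 3420; ΔPS = ½(231 + 339)(146 − 119) = 7695.
Government spending = 39 × 339 = 13221.
Net change = 3420 + 7695 − 13221 = -2106. The loss equals the DWL triangle ½·39·108.

Net change in total surplus = -$2106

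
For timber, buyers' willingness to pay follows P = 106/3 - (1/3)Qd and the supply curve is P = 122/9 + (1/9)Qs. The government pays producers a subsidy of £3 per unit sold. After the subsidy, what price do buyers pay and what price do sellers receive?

Pre-subsidy: 106/3 - (1/3)Q = 122/9 + (1/9)Q gives Q* = 49 and P* = 19.
With the subsidy, sellers receive Ps = Pb + 3 for each unit, where Pb is the price buyers pay.
On the curves, Pb = 106/3 - (1/3)Q and Ps = 122/9 + (1/9)Q; the wedge Ps − Pb = 3 gives 122/9 + (1/9)Q − (106/3 - (1/3)Q) = 3, so Q' = 55.75.
Then Pb = 106/3 − (1/3)·55.75 = 16.75 and Ps = 122/9 + (1/9)·55.75 = 19.75.

Buyers pay £16.75; sellers receive £19.75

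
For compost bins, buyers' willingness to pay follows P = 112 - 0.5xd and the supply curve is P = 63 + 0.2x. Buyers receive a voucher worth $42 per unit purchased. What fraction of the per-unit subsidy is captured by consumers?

Consumer share = 5/7

Pre-subsidy: 112 - 0.5x = 63 + 0.2x gives x* = 70 and P* = 77.
With the rebate, buyers effectively pay Pb = Ps − 42, where Ps is the price sellers receive.
On the curves, Pb = 112 - 0.5x and Ps = 63 + 0.2x; the wedge Ps − Pb = 42 gives 63 + 0.2x − (112 - 0.5x) = 42, so x' = 130.
Then Pb = 112 − 0.5·130 = 47 and Ps = 63 + 0.2·130 = 89.
Buyers' price falls by P* − Pb = 77 − 47 = 30; sellers' price rises by Ps − P* = 89 − 77 = 12.
So consumers capture 30/42 = 5/7 of each unit of subsidy.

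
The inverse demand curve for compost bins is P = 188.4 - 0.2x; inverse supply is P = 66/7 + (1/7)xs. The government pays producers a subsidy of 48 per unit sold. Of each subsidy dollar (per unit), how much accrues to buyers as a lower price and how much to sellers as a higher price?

Buyers gain 28 per unit; sellers gain 20 per unit

Pre-subsidy: 188.4 - 0.2x = 66/7 + (1/7)x gives x* = 522 and P* = 84.
With the subsidy, sellers receive Ps = Pb + 48 for each unit, where Pb is the price buyers pay.
On the curves, Pb = 188.4 - 0.2x and Ps = 66/7 + (1/7)x; the wedge Ps − Pb = 48 gives 66/7 + (1/7)x − (188.4 - 0.2x) = 48, so x' = 662.
Then Pb = 188.4 − 0.2·662 = 56 and Ps = 66/7 + (1/7)·662 = 104.
Buyers' price falls by P* − Pb = 84 − 56 = 28; sellers' price rises by Ps − P* = 104 − 84 = 20.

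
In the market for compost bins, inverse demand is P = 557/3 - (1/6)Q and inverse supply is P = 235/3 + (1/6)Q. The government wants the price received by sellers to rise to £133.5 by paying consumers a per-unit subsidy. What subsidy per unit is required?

At a seller price of 133.5, quantity supplied is -470 + 6·133.5 = 331.
Buyers absorb 331 only when they pay Pb = 557/3 − (1/6)·331 = 130.5.
s = Ps − Pb = 133.5 − 130.5 = 3.

Required subsidy s = £3 per unit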